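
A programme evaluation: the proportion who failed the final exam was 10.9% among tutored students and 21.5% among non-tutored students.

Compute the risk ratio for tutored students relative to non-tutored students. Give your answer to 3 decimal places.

RR = 0.1090 / 0.2150 = 0.507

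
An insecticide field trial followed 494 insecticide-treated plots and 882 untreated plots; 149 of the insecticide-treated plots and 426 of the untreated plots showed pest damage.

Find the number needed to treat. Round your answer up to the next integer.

risk, insecticide-treated plots = 149/494 = 0.301619
risk, untreated plots = 426/882 = 0.482993
absolute risk difference = 0.181374
1 / 0.181374 = 5.513 → round up → 6

6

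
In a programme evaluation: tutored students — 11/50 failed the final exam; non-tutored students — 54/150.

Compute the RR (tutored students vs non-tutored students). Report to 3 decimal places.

risk, tutored students = 11/50 = 0.2200
risk, non-tutored students = 54/150 = 0.3600
RR = 0.2200 / 0.3600 = 0.611

RR: 0.611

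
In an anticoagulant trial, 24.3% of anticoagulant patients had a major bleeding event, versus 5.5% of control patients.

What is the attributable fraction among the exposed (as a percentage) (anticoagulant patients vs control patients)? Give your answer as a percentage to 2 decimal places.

AR% = (0.2430 − 0.0550) / 0.2430 = 0.7737 → 77.37%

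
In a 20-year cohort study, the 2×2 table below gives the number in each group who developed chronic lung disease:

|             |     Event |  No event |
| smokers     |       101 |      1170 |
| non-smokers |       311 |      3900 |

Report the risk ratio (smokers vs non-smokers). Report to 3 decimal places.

RR: 1.076

risk, smokers = 101/1271 = 0.0795
risk, non-smokers = 311/4211 = 0.0739
RR = 0.0795 / 0.0739 = 1.076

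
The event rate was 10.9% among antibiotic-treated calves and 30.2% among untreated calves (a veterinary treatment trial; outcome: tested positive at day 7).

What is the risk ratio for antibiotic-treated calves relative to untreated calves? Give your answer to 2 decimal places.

RR = 0.1090 / 0.3020 = 0.36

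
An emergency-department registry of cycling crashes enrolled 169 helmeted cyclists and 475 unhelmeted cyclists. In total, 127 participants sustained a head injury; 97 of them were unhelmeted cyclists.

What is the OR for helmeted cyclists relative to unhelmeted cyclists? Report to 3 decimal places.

OR: 0.841

helmeted cyclists with the outcome: 127 − 97 = 30
helmeted cyclists without the outcome: 169 − 30 = 139
unhelmeted cyclists without the outcome: 475 − 97 = 378
odds, helmeted cyclists = 30/139 = 0.2158
odds, unhelmeted cyclists = 97/378 = 0.2566
OR = 0.2158 / 0.2566 = 0.841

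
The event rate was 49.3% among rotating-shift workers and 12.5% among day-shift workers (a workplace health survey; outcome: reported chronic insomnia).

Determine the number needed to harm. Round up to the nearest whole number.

3

absolute risk difference = 0.368000
1 / 0.368000 = 2.717 → round up → 3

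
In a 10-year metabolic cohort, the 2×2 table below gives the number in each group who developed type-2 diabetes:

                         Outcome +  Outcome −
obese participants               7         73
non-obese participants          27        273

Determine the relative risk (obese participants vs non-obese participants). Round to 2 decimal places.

risk, obese participants = 7/80 = 0.0875
risk, non-obese participants = 27/300 = 0.0900
RR = 0.0875 / 0.0900 = 0.97

0.97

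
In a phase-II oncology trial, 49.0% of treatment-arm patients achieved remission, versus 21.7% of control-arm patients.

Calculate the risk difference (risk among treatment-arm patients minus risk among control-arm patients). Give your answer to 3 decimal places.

risk difference = 0.4900 − 0.2170 = 0.273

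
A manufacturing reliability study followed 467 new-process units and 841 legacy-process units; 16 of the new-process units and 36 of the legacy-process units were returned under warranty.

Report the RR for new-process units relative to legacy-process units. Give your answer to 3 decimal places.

risk, new-process units = 16/467 = 0.03426
risk, legacy-process units = 36/841 = 0.04281
RR = 0.03426 / 0.04281 = 0.800

RR: 0.800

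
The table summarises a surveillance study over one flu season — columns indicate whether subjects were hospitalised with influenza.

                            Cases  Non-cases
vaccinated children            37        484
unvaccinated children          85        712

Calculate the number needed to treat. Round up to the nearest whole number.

risk, vaccinated children = 37/521 = 0.071017
risk, unvaccinated children = 85/797 = 0.106650
absolute risk difference = 0.035633
1 / 0.035633 = 28.064 → round up → 29

29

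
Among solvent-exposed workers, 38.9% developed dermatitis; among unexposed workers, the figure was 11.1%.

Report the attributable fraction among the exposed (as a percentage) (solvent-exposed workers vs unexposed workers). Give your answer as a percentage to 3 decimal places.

AR% = (0.3890 − 0.1110) / 0.3890 = 0.7147 → 71.465%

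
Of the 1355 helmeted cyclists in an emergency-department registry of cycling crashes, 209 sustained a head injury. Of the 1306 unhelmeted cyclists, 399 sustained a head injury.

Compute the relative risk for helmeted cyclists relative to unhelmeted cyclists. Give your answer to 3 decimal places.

RR = 0.505

risk, helmeted cyclists = 209/1355 = 0.1542
risk, unhelmeted cyclists = 399/1306 = 0.3055
RR = 0.1542 / 0.3055 = 0.505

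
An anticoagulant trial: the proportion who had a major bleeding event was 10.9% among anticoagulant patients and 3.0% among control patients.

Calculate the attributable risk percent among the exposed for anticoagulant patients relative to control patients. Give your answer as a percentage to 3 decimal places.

AR% = (0.10900 − 0.03000) / 0.10900 = 0.7248 → 72.477%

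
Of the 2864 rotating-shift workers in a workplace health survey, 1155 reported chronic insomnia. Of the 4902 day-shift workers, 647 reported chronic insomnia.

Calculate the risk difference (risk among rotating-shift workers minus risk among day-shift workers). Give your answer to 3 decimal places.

risk, rotating-shift workers = 1155/2864 = 0.4033
risk, day-shift workers = 647/4902 = 0.1320
risk difference = 0.4033 − 0.1320 = 0.271

0.271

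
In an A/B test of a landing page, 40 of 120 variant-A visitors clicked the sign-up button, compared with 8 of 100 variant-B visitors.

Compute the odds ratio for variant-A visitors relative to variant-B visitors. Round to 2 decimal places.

OR = (40 × 92) / (80 × 8) = 3680/640 ≈ 5.75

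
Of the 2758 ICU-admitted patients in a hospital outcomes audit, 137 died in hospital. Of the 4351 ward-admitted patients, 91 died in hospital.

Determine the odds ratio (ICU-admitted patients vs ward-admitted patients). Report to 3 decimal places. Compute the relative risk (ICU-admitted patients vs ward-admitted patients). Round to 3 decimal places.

OR = (137 × 4260) / (2621 × 91) = 583620/238511 ≈ 2.447
risk, ICU-admitted patients = 137/2758 = 0.04967
risk, ward-admitted patients = 91/4351 = 0.02091
RR = 0.04967 / 0.02091 = 2.375

OR = 2.447; RR = 2.375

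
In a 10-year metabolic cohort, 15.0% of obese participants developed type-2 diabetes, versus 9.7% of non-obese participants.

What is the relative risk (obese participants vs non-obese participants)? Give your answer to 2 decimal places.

RR = 0.1500 / 0.0970 = 1.55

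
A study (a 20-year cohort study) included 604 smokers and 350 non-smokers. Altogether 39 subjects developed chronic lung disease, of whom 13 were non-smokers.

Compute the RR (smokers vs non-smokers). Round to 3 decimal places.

1.159

smokers with the outcome: 39 − 13 = 26
smokers without the outcome: 604 − 26 = 578
non-smokers without the outcome: 350 − 13 = 337
risk, smokers = 26/604 = 0.04305
risk, non-smokers = 13/350 = 0.03714
RR = 0.04305 / 0.03714 = 1.159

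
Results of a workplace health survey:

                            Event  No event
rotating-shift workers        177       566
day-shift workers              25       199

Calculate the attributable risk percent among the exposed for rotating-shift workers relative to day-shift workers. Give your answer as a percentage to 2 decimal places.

AR% = 53.15%

risk, rotating-shift workers = 177/743 = 0.2382
risk, day-shift workers = 25/224 = 0.1116
AR% = (0.2382 − 0.1116) / 0.2382 = 0.5315 → 53.15%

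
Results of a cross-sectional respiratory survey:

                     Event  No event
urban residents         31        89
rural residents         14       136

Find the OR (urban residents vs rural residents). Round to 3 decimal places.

OR = (31 × 136) / (89 × 14) = 4216/1246 ≈ 3.384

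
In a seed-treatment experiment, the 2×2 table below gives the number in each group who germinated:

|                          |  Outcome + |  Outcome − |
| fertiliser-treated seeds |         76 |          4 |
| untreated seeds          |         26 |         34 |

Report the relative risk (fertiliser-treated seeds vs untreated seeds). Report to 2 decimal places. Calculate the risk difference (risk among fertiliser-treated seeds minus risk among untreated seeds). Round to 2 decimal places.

risk, fertiliser-treated seeds = 76/80 = 0.9500
risk, untreated seeds = 26/60 = 0.4333
RR = 0.9500 / 0.4333 = 2.19
risk difference = 0.9500 − 0.4333 = 0.52

RR = 2.19; RD = 0.52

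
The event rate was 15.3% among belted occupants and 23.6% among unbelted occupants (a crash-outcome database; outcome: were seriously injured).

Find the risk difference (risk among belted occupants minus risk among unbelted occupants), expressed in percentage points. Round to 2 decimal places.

-8.30

risk difference = 0.1530 − 0.2360 = -0.0830 → -8.30 percentage points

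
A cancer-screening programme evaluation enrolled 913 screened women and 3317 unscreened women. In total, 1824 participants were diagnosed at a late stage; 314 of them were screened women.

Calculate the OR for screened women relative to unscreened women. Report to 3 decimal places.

OR: 0.627

screened women without the outcome: 913 − 314 = 599
unscreened women with the outcome: 1824 − 314 = 1510
unscreened women without the outcome: 3317 − 1510 = 1807
OR = (314 × 1807) / (599 × 1510) = 567398/904490 ≈ 0.627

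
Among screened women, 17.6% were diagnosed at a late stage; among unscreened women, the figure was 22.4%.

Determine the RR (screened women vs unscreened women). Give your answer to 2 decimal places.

RR = 0.1760 / 0.2240 = 0.79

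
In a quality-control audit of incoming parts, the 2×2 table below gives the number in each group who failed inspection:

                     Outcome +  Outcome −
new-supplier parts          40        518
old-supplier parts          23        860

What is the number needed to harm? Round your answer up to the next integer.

NNH ≈ 22

risk, new-supplier parts = 40/558 = 0.071685
risk, old-supplier parts = 23/883 = 0.026048
absolute risk difference = 0.045637
1 / 0.045637 = 21.912 → round up → 22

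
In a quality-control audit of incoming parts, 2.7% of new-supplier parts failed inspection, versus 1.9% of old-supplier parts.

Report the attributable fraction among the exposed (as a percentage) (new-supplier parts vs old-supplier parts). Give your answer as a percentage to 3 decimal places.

AR% = (0.02700 − 0.01900) / 0.02700 = 0.2963 → 29.630%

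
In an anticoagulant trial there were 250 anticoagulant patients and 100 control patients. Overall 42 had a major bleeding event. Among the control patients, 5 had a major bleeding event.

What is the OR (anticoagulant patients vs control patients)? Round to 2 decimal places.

anticoagulant patients with the outcome: 42 − 5 = 37
anticoagulant patients without the outcome: 250 − 37 = 213
control patients without the outcome: 100 − 5 = 95
odds, anticoagulant patients = 37/213 = 0.1737
odds, control patients = 5/95 = 0.0526
OR = 0.1737 / 0.0526 = 3.30

3.30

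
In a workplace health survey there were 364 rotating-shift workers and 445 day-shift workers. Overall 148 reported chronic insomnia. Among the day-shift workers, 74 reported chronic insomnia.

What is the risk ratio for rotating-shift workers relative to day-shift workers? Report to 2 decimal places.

rotating-shift workers with the outcome: 148 − 74 = 74
rotating-shift workers without the outcome: 364 − 74 = 290
day-shift workers without the outcome: 445 − 74 = 371
risk, rotating-shift workers = 74/364 = 0.2033
risk, day-shift workers = 74/445 = 0.1663
RR = 0.2033 / 0.1663 = 1.22

RR: 1.22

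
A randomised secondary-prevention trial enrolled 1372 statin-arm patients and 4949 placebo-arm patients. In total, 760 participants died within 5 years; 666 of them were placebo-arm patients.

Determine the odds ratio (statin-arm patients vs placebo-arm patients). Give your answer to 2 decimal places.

OR: 0.47

statin-arm patients with the outcome: 760 − 666 = 94
statin-arm patients without the outcome: 1372 − 94 = 1278
placebo-arm patients without the outcome: 4949 − 666 = 4283
odds, statin-arm patients = 94/1278 = 0.0736
odds, placebo-arm patients = 666/4283 = 0.1555
OR = 0.0736 / 0.1555 = 0.47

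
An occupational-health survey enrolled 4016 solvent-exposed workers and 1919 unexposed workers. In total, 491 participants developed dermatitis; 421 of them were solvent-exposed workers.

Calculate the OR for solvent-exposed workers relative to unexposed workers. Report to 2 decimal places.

OR = 3.09

solvent-exposed workers without the outcome: 4016 − 421 = 3595
unexposed workers with the outcome: 491 − 421 = 70
unexposed workers without the outcome: 1919 − 70 = 1849
odds, solvent-exposed workers = 421/3595 = 0.11711
odds, unexposed workers = 70/1849 = 0.03786
OR = 0.11711 / 0.03786 = 3.09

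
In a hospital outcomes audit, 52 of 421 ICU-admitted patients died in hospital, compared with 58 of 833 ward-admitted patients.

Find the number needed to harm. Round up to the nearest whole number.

19

risk, ICU-admitted patients = 52/421 = 0.123515
risk, ward-admitted patients = 58/833 = 0.069628
absolute risk difference = 0.053888
1 / 0.053888 = 18.557 → round up → 19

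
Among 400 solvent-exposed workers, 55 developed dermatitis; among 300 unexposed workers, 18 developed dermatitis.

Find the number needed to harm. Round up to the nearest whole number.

risk, solvent-exposed workers = 55/400 = 0.137500
risk, unexposed workers = 18/300 = 0.060000
absolute risk difference = 0.077500
1 / 0.077500 = 12.903 → round up → 13

13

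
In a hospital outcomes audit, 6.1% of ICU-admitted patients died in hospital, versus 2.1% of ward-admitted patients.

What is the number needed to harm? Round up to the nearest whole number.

absolute risk difference = 0.040000
1 / 0.040000 = 25.000 → round up → 25

25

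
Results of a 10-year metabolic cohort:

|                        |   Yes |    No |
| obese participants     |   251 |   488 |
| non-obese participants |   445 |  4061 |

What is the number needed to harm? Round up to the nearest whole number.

risk, obese participants = 251/739 = 0.339648
risk, non-obese participants = 445/4506 = 0.098757
absolute risk difference = 0.240891
1 / 0.240891 = 4.151 → round up → 5

NNH: 5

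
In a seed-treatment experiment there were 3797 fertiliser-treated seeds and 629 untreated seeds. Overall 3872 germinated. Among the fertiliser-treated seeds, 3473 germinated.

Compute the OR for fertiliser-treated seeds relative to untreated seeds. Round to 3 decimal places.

6.179

fertiliser-treated seeds without the outcome: 3797 − 3473 = 324
untreated seeds with the outcome: 3872 − 3473 = 399
untreated seeds without the outcome: 629 − 399 = 230
OR = (3473 × 230) / (324 × 399) = 798790/129276 ≈ 6.179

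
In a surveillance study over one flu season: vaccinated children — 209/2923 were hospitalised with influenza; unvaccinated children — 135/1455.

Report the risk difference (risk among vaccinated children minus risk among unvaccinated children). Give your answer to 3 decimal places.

RD ≈ -0.021

risk, vaccinated children = 209/2923 = 0.0715
risk, unvaccinated children = 135/1455 = 0.0928
risk difference = 0.0715 − 0.0928 = -0.021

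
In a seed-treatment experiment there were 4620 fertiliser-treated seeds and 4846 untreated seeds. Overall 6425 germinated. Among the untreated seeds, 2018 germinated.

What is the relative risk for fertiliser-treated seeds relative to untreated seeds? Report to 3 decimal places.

fertiliser-treated seeds with the outcome: 6425 − 2018 = 4407
fertiliser-treated seeds without the outcome: 4620 − 4407 = 213
untreated seeds without the outcome: 4846 − 2018 = 2828
risk, fertiliser-treated seeds = 4407/4620 = 0.9539
risk, untreated seeds = 2018/4846 = 0.4164
RR = 0.9539 / 0.4164 = 2.291

RR: 2.291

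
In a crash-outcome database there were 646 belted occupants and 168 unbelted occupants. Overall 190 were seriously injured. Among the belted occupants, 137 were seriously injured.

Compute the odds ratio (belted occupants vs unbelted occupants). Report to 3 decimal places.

0.584

belted occupants without the outcome: 646 − 137 = 509
unbelted occupants with the outcome: 190 − 137 = 53
unbelted occupants without the outcome: 168 − 53 = 115
odds, belted occupants = 137/509 = 0.2692
odds, unbelted occupants = 53/115 = 0.4609
OR = 0.2692 / 0.4609 = 0.584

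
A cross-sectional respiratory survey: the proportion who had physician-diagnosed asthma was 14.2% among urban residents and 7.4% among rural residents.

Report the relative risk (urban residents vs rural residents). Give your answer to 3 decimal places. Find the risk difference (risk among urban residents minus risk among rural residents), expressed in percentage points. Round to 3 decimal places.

RR = 1.919; RD = 6.800

RR = 0.1420 / 0.0740 = 1.919
risk difference = 0.1420 − 0.0740 = 0.0680 → 6.800 percentage points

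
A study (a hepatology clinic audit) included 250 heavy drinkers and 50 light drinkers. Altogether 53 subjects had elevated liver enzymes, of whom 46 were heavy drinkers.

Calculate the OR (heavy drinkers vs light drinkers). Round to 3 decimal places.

1.385

heavy drinkers without the outcome: 250 − 46 = 204
light drinkers with the outcome: 53 − 46 = 7
light drinkers without the outcome: 50 − 7 = 43
OR = (46 × 43) / (204 × 7) = 1978/1428 ≈ 1.385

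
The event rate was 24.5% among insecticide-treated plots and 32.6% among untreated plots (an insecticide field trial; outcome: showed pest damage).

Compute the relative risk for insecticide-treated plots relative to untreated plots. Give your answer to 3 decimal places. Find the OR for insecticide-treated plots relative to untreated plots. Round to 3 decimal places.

RR = 0.752; OR = 0.671

RR = 0.2450 / 0.3260 = 0.752
odds, insecticide-treated plots = 0.2450/0.7550 = 0.3245
odds, untreated plots = 0.3260/0.6740 = 0.4837
OR = 0.3245 / 0.4837 = 0.671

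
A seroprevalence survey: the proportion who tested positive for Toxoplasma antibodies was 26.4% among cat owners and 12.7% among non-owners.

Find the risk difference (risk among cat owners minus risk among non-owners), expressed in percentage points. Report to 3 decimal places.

13.700

risk difference = 0.2640 − 0.1270 = 0.1370 → 13.700 percentage points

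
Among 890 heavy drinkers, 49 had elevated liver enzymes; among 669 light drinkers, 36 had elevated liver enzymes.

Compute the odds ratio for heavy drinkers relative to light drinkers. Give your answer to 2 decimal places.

OR = (49 × 633) / (841 × 36) = 31017/30276 ≈ 1.02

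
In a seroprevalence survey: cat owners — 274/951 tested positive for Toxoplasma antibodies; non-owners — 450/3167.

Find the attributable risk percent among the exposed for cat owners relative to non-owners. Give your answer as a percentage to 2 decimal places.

risk, cat owners = 274/951 = 0.2881
risk, non-owners = 450/3167 = 0.1421
AR% = (0.2881 − 0.1421) / 0.2881 = 0.5068 → 50.68%

50.68%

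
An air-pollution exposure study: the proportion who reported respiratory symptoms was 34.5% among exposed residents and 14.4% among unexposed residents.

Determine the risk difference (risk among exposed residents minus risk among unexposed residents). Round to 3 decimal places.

risk difference = 0.3450 − 0.1440 = 0.201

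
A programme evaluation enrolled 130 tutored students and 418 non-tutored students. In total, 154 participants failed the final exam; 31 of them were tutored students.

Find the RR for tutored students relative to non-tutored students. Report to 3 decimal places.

RR = 0.810

tutored students without the outcome: 130 − 31 = 99
non-tutored students with the outcome: 154 − 31 = 123
non-tutored students without the outcome: 418 − 123 = 295
risk, tutored students = 31/130 = 0.2385
risk, non-tutored students = 123/418 = 0.2943
RR = 0.2385 / 0.2943 = 0.810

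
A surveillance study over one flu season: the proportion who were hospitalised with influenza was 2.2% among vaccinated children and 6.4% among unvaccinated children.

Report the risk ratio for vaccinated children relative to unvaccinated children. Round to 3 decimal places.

RR = 0.02200 / 0.06400 = 0.344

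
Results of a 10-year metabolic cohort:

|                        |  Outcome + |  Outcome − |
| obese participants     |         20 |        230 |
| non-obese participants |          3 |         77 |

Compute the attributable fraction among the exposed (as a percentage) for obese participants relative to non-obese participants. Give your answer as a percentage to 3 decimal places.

risk, obese participants = 20/250 = 0.08000
risk, non-obese participants = 3/80 = 0.03750
AR% = (0.08000 − 0.03750) / 0.08000 = 0.5312 → 53.125%

53.125%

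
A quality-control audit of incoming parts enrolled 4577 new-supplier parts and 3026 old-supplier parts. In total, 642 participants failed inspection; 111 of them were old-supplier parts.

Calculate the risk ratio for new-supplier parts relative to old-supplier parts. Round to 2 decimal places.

3.16

new-supplier parts with the outcome: 642 − 111 = 531
new-supplier parts without the outcome: 4577 − 531 = 4046
old-supplier parts without the outcome: 3026 − 111 = 2915
risk, new-supplier parts = 531/4577 = 0.11601
risk, old-supplier parts = 111/3026 = 0.03668
RR = 0.11601 / 0.03668 = 3.16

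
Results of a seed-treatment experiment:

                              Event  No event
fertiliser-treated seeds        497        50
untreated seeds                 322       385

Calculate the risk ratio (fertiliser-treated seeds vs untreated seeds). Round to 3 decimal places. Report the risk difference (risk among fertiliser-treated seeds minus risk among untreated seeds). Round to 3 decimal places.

RR = 1.995; RD = 0.453

risk, fertiliser-treated seeds = 497/547 = 0.9086
risk, untreated seeds = 322/707 = 0.4554
RR = 0.9086 / 0.4554 = 1.995
risk difference = 0.9086 − 0.4554 = 0.453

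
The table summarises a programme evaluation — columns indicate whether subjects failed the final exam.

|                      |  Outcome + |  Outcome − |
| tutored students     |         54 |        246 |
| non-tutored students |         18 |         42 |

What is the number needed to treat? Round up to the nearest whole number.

NNT = 9

risk, tutored students = 54/300 = 0.180000
risk, non-tutored students = 18/60 = 0.300000
absolute risk difference = 0.120000
1 / 0.120000 = 8.333 → round up → 9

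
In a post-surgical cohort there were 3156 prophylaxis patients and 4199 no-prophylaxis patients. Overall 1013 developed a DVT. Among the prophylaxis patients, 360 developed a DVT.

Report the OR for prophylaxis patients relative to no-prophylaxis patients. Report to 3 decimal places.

0.699

prophylaxis patients without the outcome: 3156 − 360 = 2796
no-prophylaxis patients with the outcome: 1013 − 360 = 653
no-prophylaxis patients without the outcome: 4199 − 653 = 3546
odds, prophylaxis patients = 360/2796 = 0.1288
odds, no-prophylaxis patients = 653/3546 = 0.1842
OR = 0.1288 / 0.1842 = 0.699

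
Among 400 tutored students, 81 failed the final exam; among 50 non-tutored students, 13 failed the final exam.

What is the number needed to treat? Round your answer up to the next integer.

18

risk, tutored students = 81/400 = 0.202500
risk, non-tutored students = 13/50 = 0.260000
absolute risk difference = 0.057500
1 / 0.057500 = 17.391 → round up → 18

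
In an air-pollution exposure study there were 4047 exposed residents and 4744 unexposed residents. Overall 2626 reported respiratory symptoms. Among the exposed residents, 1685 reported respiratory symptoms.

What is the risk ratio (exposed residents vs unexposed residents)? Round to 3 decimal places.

RR ≈ 2.099

exposed residents without the outcome: 4047 − 1685 = 2362
unexposed residents with the outcome: 2626 − 1685 = 941
unexposed residents without the outcome: 4744 − 941 = 3803
risk, exposed residents = 1685/4047 = 0.4164
risk, unexposed residents = 941/4744 = 0.1984
RR = 0.4164 / 0.1984 = 2.099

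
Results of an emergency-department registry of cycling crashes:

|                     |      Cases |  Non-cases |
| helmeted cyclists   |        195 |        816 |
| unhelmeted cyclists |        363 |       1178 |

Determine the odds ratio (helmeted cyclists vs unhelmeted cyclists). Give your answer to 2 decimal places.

OR = (195 × 1178) / (816 × 363) = 229710/296208 ≈ 0.78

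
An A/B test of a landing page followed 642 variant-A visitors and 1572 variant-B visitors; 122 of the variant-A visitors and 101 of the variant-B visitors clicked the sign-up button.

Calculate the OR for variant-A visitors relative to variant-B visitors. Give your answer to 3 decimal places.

OR = (122 × 1471) / (520 × 101) = 179462/52520 ≈ 3.417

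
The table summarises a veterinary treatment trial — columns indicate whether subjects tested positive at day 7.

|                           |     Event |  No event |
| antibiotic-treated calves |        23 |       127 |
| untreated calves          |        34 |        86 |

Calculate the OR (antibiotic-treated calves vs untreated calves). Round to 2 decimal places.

OR = (23 × 86) / (127 × 34) = 1978/4318 ≈ 0.46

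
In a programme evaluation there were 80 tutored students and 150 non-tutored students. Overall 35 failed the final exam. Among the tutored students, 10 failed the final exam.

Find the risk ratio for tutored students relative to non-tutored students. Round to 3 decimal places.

tutored students without the outcome: 80 − 10 = 70
non-tutored students with the outcome: 35 − 10 = 25
non-tutored students without the outcome: 150 − 25 = 125
risk, tutored students = 10/80 = 0.1250
risk, non-tutored students = 25/150 = 0.1667
RR = 0.1250 / 0.1667 = 0.750

0.750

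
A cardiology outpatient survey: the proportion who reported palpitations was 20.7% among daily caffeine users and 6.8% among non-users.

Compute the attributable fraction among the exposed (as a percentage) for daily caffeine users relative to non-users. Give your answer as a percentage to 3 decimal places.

AR% = (0.2070 − 0.0680) / 0.2070 = 0.6715 → 67.150%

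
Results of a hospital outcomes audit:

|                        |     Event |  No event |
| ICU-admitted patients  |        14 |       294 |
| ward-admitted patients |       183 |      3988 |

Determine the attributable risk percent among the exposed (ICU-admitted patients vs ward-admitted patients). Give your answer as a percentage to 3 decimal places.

risk, ICU-admitted patients = 14/308 = 0.04545
risk, ward-admitted patients = 183/4171 = 0.04387
AR% = (0.04545 − 0.04387) / 0.04545 = 0.0348 → 3.476%

3.476%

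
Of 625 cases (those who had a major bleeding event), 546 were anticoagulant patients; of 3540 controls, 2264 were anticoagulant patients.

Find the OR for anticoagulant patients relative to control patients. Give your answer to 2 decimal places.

odds, anticoagulant patients = 546/2264 = 0.2412
odds, control patients = 79/1276 = 0.0619
OR = 0.2412 / 0.0619 = 3.90

3.90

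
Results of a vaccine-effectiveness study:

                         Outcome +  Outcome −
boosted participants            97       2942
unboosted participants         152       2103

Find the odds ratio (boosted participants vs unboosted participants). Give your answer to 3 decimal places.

0.456

odds, boosted participants = 97/2942 = 0.03297
odds, unboosted participants = 152/2103 = 0.07228
OR = 0.03297 / 0.07228 = 0.456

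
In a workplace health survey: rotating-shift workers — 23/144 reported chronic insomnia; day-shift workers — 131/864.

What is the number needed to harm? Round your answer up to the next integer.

risk, rotating-shift workers = 23/144 = 0.159722
risk, day-shift workers = 131/864 = 0.151620
absolute risk difference = 0.008102
1 / 0.008102 = 123.426 → round up → 124

124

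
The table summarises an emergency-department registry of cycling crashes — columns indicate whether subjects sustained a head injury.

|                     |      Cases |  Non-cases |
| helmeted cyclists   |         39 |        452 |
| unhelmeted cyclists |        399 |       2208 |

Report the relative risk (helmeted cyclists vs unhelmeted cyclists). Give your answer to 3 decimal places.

0.519

risk, helmeted cyclists = 39/491 = 0.0794
risk, unhelmeted cyclists = 399/2607 = 0.1530
RR = 0.0794 / 0.1530 = 0.519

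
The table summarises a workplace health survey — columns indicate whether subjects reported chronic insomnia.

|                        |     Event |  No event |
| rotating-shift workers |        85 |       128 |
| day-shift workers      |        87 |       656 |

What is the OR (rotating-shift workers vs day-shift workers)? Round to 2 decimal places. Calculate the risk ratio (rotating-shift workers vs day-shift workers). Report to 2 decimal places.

OR = 5.01; RR = 3.41

odds, rotating-shift workers = 85/128 = 0.6641
odds, day-shift workers = 87/656 = 0.1326
OR = 0.6641 / 0.1326 = 5.01
risk, rotating-shift workers = 85/213 = 0.3991
risk, day-shift workers = 87/743 = 0.1171
RR = 0.3991 / 0.1171 = 3.41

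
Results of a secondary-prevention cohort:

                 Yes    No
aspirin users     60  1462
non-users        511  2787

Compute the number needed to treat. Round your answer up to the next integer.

risk, aspirin users = 60/1522 = 0.039422
risk, non-users = 511/3298 = 0.154942
absolute risk difference = 0.115521
1 / 0.115521 = 8.656 → round up → 9

9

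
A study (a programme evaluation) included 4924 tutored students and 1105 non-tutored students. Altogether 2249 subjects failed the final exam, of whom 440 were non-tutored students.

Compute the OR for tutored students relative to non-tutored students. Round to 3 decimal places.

OR: 0.878

tutored students with the outcome: 2249 − 440 = 1809
tutored students without the outcome: 4924 − 1809 = 3115
non-tutored students without the outcome: 1105 − 440 = 665
odds, tutored students = 1809/3115 = 0.5807
odds, non-tutored students = 440/665 = 0.6617
OR = 0.5807 / 0.6617 = 0.878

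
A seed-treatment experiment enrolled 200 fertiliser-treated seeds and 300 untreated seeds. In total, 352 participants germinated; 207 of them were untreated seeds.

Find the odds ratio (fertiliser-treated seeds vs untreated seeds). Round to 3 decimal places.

OR: 1.184

fertiliser-treated seeds with the outcome: 352 − 207 = 145
fertiliser-treated seeds without the outcome: 200 − 145 = 55
untreated seeds without the outcome: 300 − 207 = 93
OR = (145 × 93) / (55 × 207) = 13485/11385 ≈ 1.184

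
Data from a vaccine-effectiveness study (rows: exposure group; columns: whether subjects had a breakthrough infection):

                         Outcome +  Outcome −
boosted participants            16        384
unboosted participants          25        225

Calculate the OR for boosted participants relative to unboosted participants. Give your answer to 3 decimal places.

odds, boosted participants = 16/384 = 0.04167
odds, unboosted participants = 25/225 = 0.11111
OR = 0.04167 / 0.11111 = 0.375

OR ≈ 0.375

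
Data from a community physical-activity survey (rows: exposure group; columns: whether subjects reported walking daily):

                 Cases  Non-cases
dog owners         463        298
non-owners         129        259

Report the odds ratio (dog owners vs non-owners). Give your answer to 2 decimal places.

OR = (463 × 259) / (298 × 129) = 119917/38442 ≈ 3.12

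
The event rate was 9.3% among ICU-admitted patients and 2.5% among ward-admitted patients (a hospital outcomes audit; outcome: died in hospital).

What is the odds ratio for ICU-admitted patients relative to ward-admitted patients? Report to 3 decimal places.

3.999

odds, ICU-admitted patients = 0.09300/0.90700 = 0.10254
odds, ward-admitted patients = 0.02500/0.97500 = 0.02564
OR = 0.10254 / 0.02564 = 3.999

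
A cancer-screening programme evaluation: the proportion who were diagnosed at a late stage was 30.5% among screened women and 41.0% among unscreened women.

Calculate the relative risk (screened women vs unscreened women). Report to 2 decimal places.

RR = 0.3050 / 0.4100 = 0.74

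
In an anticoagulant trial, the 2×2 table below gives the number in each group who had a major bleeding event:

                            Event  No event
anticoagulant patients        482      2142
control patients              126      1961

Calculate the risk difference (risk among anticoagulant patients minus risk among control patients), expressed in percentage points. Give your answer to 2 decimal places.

risk, anticoagulant patients = 482/2624 = 0.1837
risk, control patients = 126/2087 = 0.0604
risk difference = 0.1837 − 0.0604 = 0.1233 → 12.33 percentage points

RD = 12.33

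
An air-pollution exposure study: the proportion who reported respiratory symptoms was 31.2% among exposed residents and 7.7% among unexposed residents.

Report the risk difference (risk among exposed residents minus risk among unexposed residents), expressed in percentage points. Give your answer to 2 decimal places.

RD = 23.50

risk difference = 0.3120 − 0.0770 = 0.2350 → 23.50 percentage points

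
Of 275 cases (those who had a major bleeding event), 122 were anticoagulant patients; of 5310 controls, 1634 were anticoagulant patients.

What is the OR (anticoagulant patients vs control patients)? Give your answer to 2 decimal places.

OR = 1.79

odds, anticoagulant patients = 122/1634 = 0.07466
odds, control patients = 153/3676 = 0.04162
OR = 0.07466 / 0.04162 = 1.79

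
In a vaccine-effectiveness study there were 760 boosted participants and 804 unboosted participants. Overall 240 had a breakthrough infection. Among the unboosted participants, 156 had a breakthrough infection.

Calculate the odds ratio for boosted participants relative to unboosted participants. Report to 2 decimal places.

boosted participants with the outcome: 240 − 156 = 84
boosted participants without the outcome: 760 − 84 = 676
unboosted participants without the outcome: 804 − 156 = 648
odds, boosted participants = 84/676 = 0.1243
odds, unboosted participants = 156/648 = 0.2407
OR = 0.1243 / 0.2407 = 0.52

0.52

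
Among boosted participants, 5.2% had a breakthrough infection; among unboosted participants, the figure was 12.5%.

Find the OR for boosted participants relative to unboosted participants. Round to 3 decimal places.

odds, boosted participants = 0.0520/0.9480 = 0.0549
odds, unboosted participants = 0.1250/0.8750 = 0.1429
OR = 0.0549 / 0.1429 = 0.384

0.384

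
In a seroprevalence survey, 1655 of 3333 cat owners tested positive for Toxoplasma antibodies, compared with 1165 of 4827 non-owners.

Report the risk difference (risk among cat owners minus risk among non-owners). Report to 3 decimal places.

risk, cat owners = 1655/3333 = 0.4965
risk, non-owners = 1165/4827 = 0.2414
risk difference = 0.4965 − 0.2414 = 0.255

0.255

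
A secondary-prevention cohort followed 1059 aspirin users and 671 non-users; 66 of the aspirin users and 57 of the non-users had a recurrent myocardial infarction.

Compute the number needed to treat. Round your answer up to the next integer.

risk, aspirin users = 66/1059 = 0.062323
risk, non-users = 57/671 = 0.084948
absolute risk difference = 0.022625
1 / 0.022625 = 44.199 → round up → 45

45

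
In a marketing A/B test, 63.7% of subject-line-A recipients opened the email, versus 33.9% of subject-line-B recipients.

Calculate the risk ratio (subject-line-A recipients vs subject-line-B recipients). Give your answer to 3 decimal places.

RR = 0.6370 / 0.3390 = 1.879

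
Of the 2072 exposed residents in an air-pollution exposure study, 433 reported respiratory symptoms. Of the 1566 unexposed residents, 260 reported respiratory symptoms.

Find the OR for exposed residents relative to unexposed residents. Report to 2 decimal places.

OR = (433 × 1306) / (1639 × 260) = 565498/426140 ≈ 1.33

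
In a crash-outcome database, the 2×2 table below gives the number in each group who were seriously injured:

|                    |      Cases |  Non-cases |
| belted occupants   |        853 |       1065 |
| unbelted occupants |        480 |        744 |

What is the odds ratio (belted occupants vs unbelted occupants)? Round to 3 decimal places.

OR = (853 × 744) / (1065 × 480) = 634632/511200 ≈ 1.241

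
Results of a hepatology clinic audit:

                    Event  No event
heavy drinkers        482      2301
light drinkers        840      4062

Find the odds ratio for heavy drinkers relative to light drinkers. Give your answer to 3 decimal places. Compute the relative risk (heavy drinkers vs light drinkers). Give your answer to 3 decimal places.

OR = 1.013; RR = 1.011

odds, heavy drinkers = 482/2301 = 0.2095
odds, light drinkers = 840/4062 = 0.2068
OR = 0.2095 / 0.2068 = 1.013
risk, heavy drinkers = 482/2783 = 0.1732
risk, light drinkers = 840/4902 = 0.1714
RR = 0.1732 / 0.1714 = 1.011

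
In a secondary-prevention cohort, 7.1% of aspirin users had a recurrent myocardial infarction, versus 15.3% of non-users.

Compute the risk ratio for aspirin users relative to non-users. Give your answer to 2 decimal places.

RR = 0.0710 / 0.1530 = 0.46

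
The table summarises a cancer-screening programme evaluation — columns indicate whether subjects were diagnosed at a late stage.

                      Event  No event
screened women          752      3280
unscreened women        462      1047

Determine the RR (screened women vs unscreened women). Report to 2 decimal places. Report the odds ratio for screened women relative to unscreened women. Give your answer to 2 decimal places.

risk, screened women = 752/4032 = 0.1865
risk, unscreened women = 462/1509 = 0.3062
RR = 0.1865 / 0.3062 = 0.61
OR = (752 × 1047) / (3280 × 462) = 787344/1515360 ≈ 0.52

RR = 0.61; OR = 0.52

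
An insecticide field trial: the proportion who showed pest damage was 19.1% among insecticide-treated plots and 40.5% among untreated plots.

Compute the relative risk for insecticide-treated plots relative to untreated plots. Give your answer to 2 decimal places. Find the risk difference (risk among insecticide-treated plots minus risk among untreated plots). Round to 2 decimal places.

RR = 0.1910 / 0.4050 = 0.47
risk difference = 0.1910 − 0.4050 = -0.21

RR = 0.47; RD = -0.21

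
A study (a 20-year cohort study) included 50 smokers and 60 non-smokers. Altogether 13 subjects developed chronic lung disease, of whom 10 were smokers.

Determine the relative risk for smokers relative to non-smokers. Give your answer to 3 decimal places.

4.000

smokers without the outcome: 50 − 10 = 40
non-smokers with the outcome: 13 − 10 = 3
non-smokers without the outcome: 60 − 3 = 57
risk, smokers = 10/50 = 0.2000
risk, non-smokers = 3/60 = 0.0500
RR = 0.2000 / 0.0500 = 4.000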